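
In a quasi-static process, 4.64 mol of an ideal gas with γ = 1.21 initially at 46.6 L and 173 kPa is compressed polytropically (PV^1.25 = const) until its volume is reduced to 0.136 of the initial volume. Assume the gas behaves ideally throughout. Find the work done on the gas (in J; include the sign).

20900 J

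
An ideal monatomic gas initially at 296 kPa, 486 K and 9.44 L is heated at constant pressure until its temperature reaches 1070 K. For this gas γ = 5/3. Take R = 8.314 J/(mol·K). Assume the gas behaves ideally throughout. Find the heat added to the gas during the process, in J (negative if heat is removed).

n = P₁V₁/(RT₁) = 296×9.44/(8.314×486) = 0.692 mol.
Isobaric: P stays 296 kPa; V/T = const ⇒ T₂ = 1070 K, V₂ = 20.8 L.
W = PΔV = 296×(20.8−9.44) kPa·L = 3360 J.
ΔU = nCvΔT = 0.692×12.5×(1070−486) = 5040 J.
Q = ΔU + W = nCpΔT = 8390 J.

8390 J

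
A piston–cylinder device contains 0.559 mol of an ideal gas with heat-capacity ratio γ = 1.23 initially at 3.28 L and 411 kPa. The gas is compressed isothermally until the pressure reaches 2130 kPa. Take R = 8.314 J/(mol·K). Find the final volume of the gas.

0.633 L

T₁ = P₁V₁/(nR) = 411×3.28/(0.559×8.314) = 290 K.
Isothermal: T stays 290 K; PV = const ⇒ V₂ = 0.633 L, P₂ = 2130 kPa.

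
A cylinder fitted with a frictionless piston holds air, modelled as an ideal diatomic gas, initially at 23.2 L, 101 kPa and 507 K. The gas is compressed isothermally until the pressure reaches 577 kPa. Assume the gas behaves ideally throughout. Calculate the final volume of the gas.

Isothermal: T stays 507 K; PV = const ⇒ V₂ = 4.06 L, P₂ = 577 kPa.

4.06 L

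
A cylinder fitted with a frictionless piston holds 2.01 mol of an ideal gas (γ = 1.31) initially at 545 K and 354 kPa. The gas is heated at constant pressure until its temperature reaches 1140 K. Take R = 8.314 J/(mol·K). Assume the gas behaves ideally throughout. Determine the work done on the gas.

V₁ = nRT₁/P₁ = 2.01×8.314×545/354 = 25.7 L.
Isobaric: P stays 354 kPa; V/T = const ⇒ T₂ = 1140 K, V₂ = 53.8 L.
W = PΔV = 354×(53.8−25.7) kPa·L = 9940 J.
Work done on the gas = −W_by = -9940 J.

-9940 J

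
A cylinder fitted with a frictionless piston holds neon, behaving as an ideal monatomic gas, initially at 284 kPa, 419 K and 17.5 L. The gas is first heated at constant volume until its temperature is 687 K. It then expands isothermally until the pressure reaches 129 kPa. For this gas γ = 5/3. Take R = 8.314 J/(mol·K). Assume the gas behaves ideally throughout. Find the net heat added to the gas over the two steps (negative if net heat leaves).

15200 J

n = P₁V₁/(RT₁) = 284×17.5/(8.314×419) = 1.43 mol.
Step 1 — Isochoric: V stays 17.5 L; P/T = const ⇒ T₂ = 687 K, P₂ = 466 kPa.
W = 0 (no volume change).
ΔU = nCvΔT = 1.43×12.5×(687−419) = 4770 J.
Q = ΔU = 4770 J.
State after step 1: P = 466 kPa, V = 17.5 L, T = 687 K.
Step 2 — Isothermal: T stays 687 K; PV = const ⇒ V₂ = 63.2 L, P₂ = 129 kPa.
ΔU = 0 (ideal gas, T constant).
W = nRT ln(V₂/V₁) = 1.43×8.314×687×ln(3.61) = 10500 J.
Q = ΔU + W = 10500 J.
Net over both steps: W = 10500 J, Q = 15200 J, ΔU = 4770 J.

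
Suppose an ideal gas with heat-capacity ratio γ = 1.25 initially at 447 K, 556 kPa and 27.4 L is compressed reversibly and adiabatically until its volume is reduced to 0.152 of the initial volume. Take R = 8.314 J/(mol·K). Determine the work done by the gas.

-36700 J

n = P₁V₁/(RT₁) = 556×27.4/(8.314×447) = 4.10 mol.
Adiabatic: TV^(γ−1) = const ⇒ T₂ = 447×(6.58)^0.250 = 716 K; PV^γ = const ⇒ P₂ = 5860 kPa.
ΔU = nCvΔT = 4.10×33.3×(716−447) = 36700 J.
Q = 0 for an adiabatic process, so W = −ΔU = -36700 J.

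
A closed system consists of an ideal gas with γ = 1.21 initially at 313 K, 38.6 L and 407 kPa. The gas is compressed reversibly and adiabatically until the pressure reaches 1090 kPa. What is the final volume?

17.1 L

Adiabatic: T₂/T₁ = (P₂/P₁)^((γ−1)/γ) ⇒ T₂ = 313×(2.68)^0.174 = 371 K; V₂ = 17.1 L.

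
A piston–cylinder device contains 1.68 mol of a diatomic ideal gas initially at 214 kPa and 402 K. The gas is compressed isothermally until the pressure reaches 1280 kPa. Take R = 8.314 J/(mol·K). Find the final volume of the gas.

V₁ = nRT₁/P₁ = 1.68×8.314×402/214 = 26.2 L.
Isothermal: T stays 402 K; PV = const ⇒ V₂ = 4.39 L, P₂ = 1280 kPa.

4.39 L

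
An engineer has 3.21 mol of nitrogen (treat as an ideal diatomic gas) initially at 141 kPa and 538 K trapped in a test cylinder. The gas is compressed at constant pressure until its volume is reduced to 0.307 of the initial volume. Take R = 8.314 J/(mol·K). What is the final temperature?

V₁ = nRT₁/P₁ = 3.21×8.314×538/141 = 102 L.
Isobaric: P stays 141 kPa; V/T = const ⇒ T₂ = 165 K, V₂ = 31.3 L.

165 K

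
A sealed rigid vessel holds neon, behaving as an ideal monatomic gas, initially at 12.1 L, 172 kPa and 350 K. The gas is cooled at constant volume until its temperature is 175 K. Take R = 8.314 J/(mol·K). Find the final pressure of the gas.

86.0 kPa

Isochoric: V stays 12.1 L; P/T = const ⇒ T₂ = 175 K, P₂ = 86.0 kPa.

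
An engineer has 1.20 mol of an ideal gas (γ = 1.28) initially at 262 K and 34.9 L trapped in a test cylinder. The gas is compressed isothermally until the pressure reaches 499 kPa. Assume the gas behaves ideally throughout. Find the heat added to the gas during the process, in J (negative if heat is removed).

P₁ = nRT₁/V₁ = 1.20×8.314×262/34.9 = 74.9 kPa.
Isothermal: T stays 262 K; PV = const ⇒ V₂ = 5.24 L, P₂ = 499 kPa.
ΔU = 0 (ideal gas, T constant).
W = nRT ln(V₂/V₁) = 1.20×8.314×262×ln(0.150) = -4960 J.
Q = ΔU + W = -4960 J.

-4960 J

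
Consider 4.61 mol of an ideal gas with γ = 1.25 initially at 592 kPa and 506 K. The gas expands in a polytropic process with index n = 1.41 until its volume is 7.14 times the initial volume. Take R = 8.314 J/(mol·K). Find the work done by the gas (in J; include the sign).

26200 J

V₁ = nRT₁/P₁ = 4.61×8.314×506/592 = 32.8 L.
Polytropic n=1.41: T₂ = T₁(V₁/V₂)^(n−1) = 506×(0.140)^0.41 = 226 K; P₂ = P₁(V₁/V₂)^n = 37.0 kPa.
W = (P₁V₁−P₂V₂)/(n−1) = (592×32.8−37.0×234)/0.41 = 26200 J.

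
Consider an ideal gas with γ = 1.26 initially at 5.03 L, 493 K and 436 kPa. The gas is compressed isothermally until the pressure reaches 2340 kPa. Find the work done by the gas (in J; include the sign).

n = P₁V₁/(RT₁) = 436×5.03/(8.314×493) = 0.535 mol.
Isothermal: T stays 493 K; PV = const ⇒ V₂ = 0.937 L, P₂ = 2340 kPa.
W = nRT ln(V₂/V₁) = 0.535×8.314×493×ln(0.186) = -3680 J.

-3680 J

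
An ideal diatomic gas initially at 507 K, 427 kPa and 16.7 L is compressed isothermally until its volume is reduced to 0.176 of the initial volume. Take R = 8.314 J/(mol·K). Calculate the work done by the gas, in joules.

n = P₁V₁/(RT₁) = 427×16.7/(8.314×507) = 1.69 mol.
Isothermal: T stays 507 K; PV = const ⇒ V₂ = 2.94 L, P₂ = 2430 kPa.
W = nRT ln(V₂/V₁) = 1.69×8.314×507×ln(0.176) = -12400 J.

-12400 J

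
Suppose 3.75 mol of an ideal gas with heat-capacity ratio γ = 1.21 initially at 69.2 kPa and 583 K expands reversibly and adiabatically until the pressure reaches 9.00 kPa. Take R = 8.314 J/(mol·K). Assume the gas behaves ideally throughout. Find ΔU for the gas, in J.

-25800 J

V₁ = nRT₁/P₁ = 3.75×8.314×583/69.2 = 263 L.
Adiabatic: T₂/T₁ = (P₂/P₁)^((γ−1)/γ) ⇒ T₂ = 583×(0.130)^0.174 = 409 K; V₂ = 1420 L.
For an ideal gas ΔU = nCvΔT with Cv = R/(γ−1) = 39.6 J/(mol·K).
ΔU = 3.75×39.6×(409−583) = -25800 J.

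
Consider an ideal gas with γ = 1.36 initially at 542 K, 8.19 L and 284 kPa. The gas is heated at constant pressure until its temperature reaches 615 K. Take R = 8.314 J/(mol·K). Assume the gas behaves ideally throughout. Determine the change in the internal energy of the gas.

870 J

n = P₁V₁/(RT₁) = 284×8.19/(8.314×542) = 0.516 mol.
Isobaric: P stays 284 kPa; V/T = const ⇒ T₂ = 615 K, V₂ = 9.29 L.
For an ideal gas ΔU = nCvΔT with Cv = R/(γ−1) = 23.1 J/(mol·K).
ΔU = 0.516×23.1×(615−542) = 870 J.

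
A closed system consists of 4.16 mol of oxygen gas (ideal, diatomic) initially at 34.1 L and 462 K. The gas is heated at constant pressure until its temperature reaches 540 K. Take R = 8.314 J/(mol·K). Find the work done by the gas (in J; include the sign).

P₁ = nRT₁/V₁ = 4.16×8.314×462/34.1 = 469 kPa.
Isobaric: P stays 469 kPa; V/T = const ⇒ T₂ = 540 K, V₂ = 39.9 L.
W = PΔV = 469×(39.9−34.1) kPa·L = 2700 J.

2700 J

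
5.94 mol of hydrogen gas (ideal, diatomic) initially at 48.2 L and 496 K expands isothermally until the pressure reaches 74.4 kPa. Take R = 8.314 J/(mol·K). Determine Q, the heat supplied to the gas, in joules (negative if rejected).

P₁ = nRT₁/V₁ = 5.94×8.314×496/48.2 = 508 kPa.
Isothermal: T stays 496 K; PV = const ⇒ V₂ = 329 L, P₂ = 74.4 kPa.
ΔU = 0 (ideal gas, T constant).
W = nRT ln(V₂/V₁) = 5.94×8.314×496×ln(6.83) = 47100 J.
Q = ΔU + W = 47100 J.

47100 J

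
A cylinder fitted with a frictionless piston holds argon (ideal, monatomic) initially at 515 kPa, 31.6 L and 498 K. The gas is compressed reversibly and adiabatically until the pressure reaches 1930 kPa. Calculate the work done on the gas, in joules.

17000 J

n = P₁V₁/(RT₁) = 515×31.6/(8.314×498) = 3.93 mol.
Adiabatic: T₂/T₁ = (P₂/P₁)^((γ−1)/γ) ⇒ T₂ = 498×(3.75)^0.400 = 845 K; V₂ = 14.3 L.
ΔU = nCvΔT = 3.93×12.5×(845−498) = 17000 J.
Q = 0 for an adiabatic process, so W = −ΔU = -17000 J.
Work done on the gas = −W_by = 17000 J.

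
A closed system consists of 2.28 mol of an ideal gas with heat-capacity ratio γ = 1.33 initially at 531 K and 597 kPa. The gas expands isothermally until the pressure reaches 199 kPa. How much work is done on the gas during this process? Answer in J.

V₁ = nRT₁/P₁ = 2.28×8.314×531/597 = 16.9 L.
Isothermal: T stays 531 K; PV = const ⇒ V₂ = 50.6 L, P₂ = 199 kPa.
W = nRT ln(V₂/V₁) = 2.28×8.314×531×ln(3.00) = 11100 J.
Work done on the gas = −W_by = -11100 J.

-11100 J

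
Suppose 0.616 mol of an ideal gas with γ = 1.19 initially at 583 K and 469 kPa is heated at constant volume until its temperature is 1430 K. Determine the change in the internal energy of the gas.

22800 J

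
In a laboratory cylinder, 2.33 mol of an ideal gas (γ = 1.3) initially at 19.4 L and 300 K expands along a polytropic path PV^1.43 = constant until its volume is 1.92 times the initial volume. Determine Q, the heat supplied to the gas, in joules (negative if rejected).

-1430 J

P₁ = nRT₁/V₁ = 2.33×8.314×300/19.4 = 300 kPa.
Polytropic n=1.43: T₂ = T₁(V₁/V₂)^(n−1) = 300×(0.521)^0.43 = 227 K; P₂ = P₁(V₁/V₂)^n = 118 kPa.
W = (P₁V₁−P₂V₂)/(n−1) = (300×19.4−118×37.2)/0.43 = 3310 J.
ΔU = nCvΔT = 2.33×27.7×(227−300) = -4740 J.
Q = ΔU + W = -1430 J.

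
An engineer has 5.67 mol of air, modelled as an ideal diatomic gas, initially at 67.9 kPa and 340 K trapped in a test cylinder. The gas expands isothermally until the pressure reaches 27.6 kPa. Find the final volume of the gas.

581 L

V₁ = nRT₁/P₁ = 5.67×8.314×340/67.9 = 236 L.
Isothermal: T stays 340 K; PV = const ⇒ V₂ = 581 L, P₂ = 27.6 kPa.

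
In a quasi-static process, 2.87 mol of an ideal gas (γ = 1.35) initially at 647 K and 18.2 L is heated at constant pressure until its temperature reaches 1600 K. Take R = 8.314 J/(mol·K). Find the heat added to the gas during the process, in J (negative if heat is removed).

87700 J

P₁ = nRT₁/V₁ = 2.87×8.314×647/18.2 = 848 kPa.
Isobaric: P stays 848 kPa; V/T = const ⇒ T₂ = 1600 K, V₂ = 45.0 L.
W = PΔV = 848×(45.0−18.2) kPa·L = 22700 J.
ΔU = nCvΔT = 2.87×23.8×(1600−647) = 65000 J.
Q = ΔU + W = nCpΔT = 87700 J.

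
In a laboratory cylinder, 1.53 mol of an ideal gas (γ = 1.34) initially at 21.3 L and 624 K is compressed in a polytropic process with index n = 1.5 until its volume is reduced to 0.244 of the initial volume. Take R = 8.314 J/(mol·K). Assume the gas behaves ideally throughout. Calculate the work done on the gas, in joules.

P₁ = nRT₁/V₁ = 1.53×8.314×624/21.3 = 373 kPa.
Polytropic n=1.5: T₂ = T₁(V₁/V₂)^(n−1) = 624×(4.10)^0.50 = 1260 K; P₂ = P₁(V₁/V₂)^n = 3090 kPa.
W = (P₁V₁−P₂V₂)/(n−1) = (373×21.3−3090×5.20)/0.50 = -16300 J.
Work done on the gas = −W_by = 16300 J.

16300 J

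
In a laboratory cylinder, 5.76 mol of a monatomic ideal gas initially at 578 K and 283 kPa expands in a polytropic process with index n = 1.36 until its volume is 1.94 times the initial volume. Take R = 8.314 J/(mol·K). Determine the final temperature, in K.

455 K

V₁ = nRT₁/P₁ = 5.76×8.314×578/283 = 97.8 L.
Polytropic n=1.36: T₂ = T₁(V₁/V₂)^(n−1) = 578×(0.515)^0.36 = 455 K; P₂ = P₁(V₁/V₂)^n = 115 kPa.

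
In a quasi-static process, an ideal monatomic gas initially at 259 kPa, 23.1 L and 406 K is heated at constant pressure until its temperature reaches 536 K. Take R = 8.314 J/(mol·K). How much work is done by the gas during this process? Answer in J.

n = P₁V₁/(RT₁) = 259×23.1/(8.314×406) = 1.77 mol.
Isobaric: P stays 259 kPa; V/T = const ⇒ T₂ = 536 K, V₂ = 30.5 L.
W = PΔV = 259×(30.5−23.1) kPa·L = 1920 J.

1920 J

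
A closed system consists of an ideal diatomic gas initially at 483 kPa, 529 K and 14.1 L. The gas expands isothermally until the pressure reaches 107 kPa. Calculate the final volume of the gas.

63.6 L

Isothermal: T stays 529 K; PV = const ⇒ V₂ = 63.6 L, P₂ = 107 kPa.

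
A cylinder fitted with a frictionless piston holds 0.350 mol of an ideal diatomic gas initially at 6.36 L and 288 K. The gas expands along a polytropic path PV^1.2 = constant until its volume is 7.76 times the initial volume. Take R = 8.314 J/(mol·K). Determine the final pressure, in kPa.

11.3 kPa

P₁ = nRT₁/V₁ = 0.350×8.314×288/6.36 = 132 kPa.
Polytropic n=1.2: T₂ = T₁(V₁/V₂)^(n−1) = 288×(0.129)^0.20 = 191 K; P₂ = P₁(V₁/V₂)^n = 11.3 kPa.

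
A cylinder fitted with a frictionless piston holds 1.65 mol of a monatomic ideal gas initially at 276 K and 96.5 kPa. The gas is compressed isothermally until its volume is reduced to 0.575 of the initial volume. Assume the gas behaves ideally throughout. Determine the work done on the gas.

2100 J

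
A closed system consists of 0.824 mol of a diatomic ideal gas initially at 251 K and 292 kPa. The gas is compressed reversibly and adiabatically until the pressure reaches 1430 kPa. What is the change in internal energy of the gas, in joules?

2470 J

V₁ = nRT₁/P₁ = 0.824×8.314×251/292 = 5.89 L.
Adiabatic: T₂/T₁ = (P₂/P₁)^((γ−1)/γ) ⇒ T₂ = 251×(4.90)^0.286 = 395 K; V₂ = 1.89 L.
For an ideal gas ΔU = nCvΔT with Cv = (5/2)R = 20.8 J/(mol·K).
ΔU = 0.824×20.8×(395−251) = 2470 J.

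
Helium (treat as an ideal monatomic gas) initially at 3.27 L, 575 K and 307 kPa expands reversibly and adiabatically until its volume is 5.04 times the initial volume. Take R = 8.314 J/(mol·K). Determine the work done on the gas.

n = P₁V₁/(RT₁) = 307×3.27/(8.314×575) = 0.210 mol.
Adiabatic: TV^(γ−1) = const ⇒ T₂ = 575×(0.198)^0.667 = 196 K; PV^γ = const ⇒ P₂ = 20.7 kPa.
ΔU = nCvΔT = 0.210×12.5×(196−575) = -994 J.
Q = 0 for an adiabatic process, so W = −ΔU = 994 J.
Work done on the gas = −W_by = -994 J.

-994 J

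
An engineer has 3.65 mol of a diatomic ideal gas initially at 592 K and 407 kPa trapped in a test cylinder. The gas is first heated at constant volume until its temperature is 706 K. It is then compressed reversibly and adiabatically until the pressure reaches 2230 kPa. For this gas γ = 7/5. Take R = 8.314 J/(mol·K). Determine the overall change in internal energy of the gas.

37900 J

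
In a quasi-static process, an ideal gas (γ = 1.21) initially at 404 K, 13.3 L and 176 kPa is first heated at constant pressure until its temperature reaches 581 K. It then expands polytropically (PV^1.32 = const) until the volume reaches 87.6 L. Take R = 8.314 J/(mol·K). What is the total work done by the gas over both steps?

n = P₁V₁/(RT₁) = 176×13.3/(8.314×404) = 0.697 mol.
Step 1 — Isobaric: P stays 176 kPa; V/T = const ⇒ T₂ = 581 K, V₂ = 19.1 L.
W = PΔV = 176×(19.1−13.3) kPa·L = 1030 J.
ΔU = nCvΔT = 0.697×39.6×(581−404) = 4880 J.
Q = ΔU + W = nCpΔT = 5910 J.
State after step 1: P = 176 kPa, V = 19.1 L, T = 581 K.
Step 2 — Polytropic n=1.32: T₂ = T₁(V₁/V₂)^(n−1) = 581×(0.218)^0.32 = 357 K; P₂ = P₁(V₁/V₂)^n = 23.6 kPa.
W = (P₁V₁−P₂V₂)/(n−1) = (176×19.1−23.6×87.6)/0.32 = 4060 J.
ΔU = nCvΔT = 0.697×39.6×(357−581) = -6180 J.
Q = ΔU + W = -2120 J.
Net over both steps: W = 5080 J, Q = 3780 J, ΔU = -1300 J.

5080 J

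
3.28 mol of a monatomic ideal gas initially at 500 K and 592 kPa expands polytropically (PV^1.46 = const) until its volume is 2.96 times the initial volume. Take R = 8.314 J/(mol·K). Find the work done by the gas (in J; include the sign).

11600 J

V₁ = nRT₁/P₁ = 3.28×8.314×500/592 = 23.0 L.
Polytropic n=1.46: T₂ = T₁(V₁/V₂)^(n−1) = 500×(0.338)^0.46 = 304 K; P₂ = P₁(V₁/V₂)^n = 121 kPa.
W = (P₁V₁−P₂V₂)/(n−1) = (592×23.0−121×68.2)/0.46 = 11600 J.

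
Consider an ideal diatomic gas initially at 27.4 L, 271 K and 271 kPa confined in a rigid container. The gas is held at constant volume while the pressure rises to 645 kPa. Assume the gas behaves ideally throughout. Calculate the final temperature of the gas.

645 K

Isochoric: V stays 27.4 L; P/T = const ⇒ T₂ = 645 K, P₂ = 645 kPa.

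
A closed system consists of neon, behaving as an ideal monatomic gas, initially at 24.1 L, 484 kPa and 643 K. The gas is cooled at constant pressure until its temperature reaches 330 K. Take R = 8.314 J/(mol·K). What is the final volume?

Isobaric: P stays 484 kPa; V/T = const ⇒ T₂ = 330 K, V₂ = 12.4 L.

12.4 L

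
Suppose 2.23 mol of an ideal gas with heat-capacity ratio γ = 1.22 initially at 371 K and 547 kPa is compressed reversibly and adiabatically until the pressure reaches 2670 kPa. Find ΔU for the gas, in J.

10300 J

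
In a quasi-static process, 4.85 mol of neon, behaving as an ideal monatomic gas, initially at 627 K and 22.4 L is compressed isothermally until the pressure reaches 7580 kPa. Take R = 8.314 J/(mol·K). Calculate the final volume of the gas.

P₁ = nRT₁/V₁ = 4.85×8.314×627/22.4 = 1130 kPa.
Isothermal: T stays 627 K; PV = const ⇒ V₂ = 3.34 L, P₂ = 7580 kPa.

3.34 L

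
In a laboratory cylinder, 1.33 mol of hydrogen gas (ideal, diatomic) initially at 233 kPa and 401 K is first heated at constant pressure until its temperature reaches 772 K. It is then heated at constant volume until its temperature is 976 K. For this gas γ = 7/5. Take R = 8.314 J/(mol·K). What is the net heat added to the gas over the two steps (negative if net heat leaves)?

V₁ = nRT₁/P₁ = 1.33×8.314×401/233 = 19.0 L.
Step 1 — Isobaric: P stays 233 kPa; V/T = const ⇒ T₂ = 772 K, V₂ = 36.6 L.
W = PΔV = 233×(36.6−19.0) kPa·L = 4100 J.
ΔU = nCvΔT = 1.33×20.8×(772−401) = 10300 J.
Q = ΔU + W = nCpΔT = 14400 J.
State after step 1: P = 233 kPa, V = 36.6 L, T = 772 K.
Step 2 — Isochoric: V stays 36.6 L; P/T = const ⇒ T₂ = 976 K, P₂ = 295 kPa.
W = 0 (no volume change).
ΔU = nCvΔT = 1.33×20.8×(976−772) = 5640 J.
Q = ΔU = 5640 J.
Net over both steps: W = 4100 J, Q = 20000 J, ΔU = 15900 J.

20000 J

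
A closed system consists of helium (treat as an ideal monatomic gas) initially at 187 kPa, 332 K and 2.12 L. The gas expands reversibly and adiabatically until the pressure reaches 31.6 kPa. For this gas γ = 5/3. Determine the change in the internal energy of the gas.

n = P₁V₁/(RT₁) = 187×2.12/(8.314×332) = 0.144 mol.
Adiabatic: T₂/T₁ = (P₂/P₁)^((γ−1)/γ) ⇒ T₂ = 332×(0.169)^0.400 = 163 K; V₂ = 6.16 L.
For an ideal gas ΔU = nCvΔT with Cv = (3/2)R = 12.5 J/(mol·K).
ΔU = 0.144×12.5×(163−332) = -303 J.

-303 J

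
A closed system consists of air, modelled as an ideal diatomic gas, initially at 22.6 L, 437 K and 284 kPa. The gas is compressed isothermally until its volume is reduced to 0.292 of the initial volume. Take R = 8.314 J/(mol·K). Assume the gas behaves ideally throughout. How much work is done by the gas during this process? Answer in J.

n = P₁V₁/(RT₁) = 284×22.6/(8.314×437) = 1.77 mol.
Isothermal: T stays 437 K; PV = const ⇒ V₂ = 6.60 L, P₂ = 973 kPa.
W = nRT ln(V₂/V₁) = 1.77×8.314×437×ln(0.292) = -7900 J.

-7900 J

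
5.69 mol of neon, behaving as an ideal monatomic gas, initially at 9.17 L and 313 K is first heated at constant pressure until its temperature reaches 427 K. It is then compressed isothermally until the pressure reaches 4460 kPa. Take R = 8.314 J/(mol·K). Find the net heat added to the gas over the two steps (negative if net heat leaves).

P₁ = nRT₁/V₁ = 5.69×8.314×313/9.17 = 1610 kPa.
Step 1 — Isobaric: P stays 1610 kPa; V/T = const ⇒ T₂ = 427 K, V₂ = 12.5 L.
W = PΔV = 1610×(12.5−9.17) kPa·L = 5390 J.
ΔU = nCvΔT = 5.69×12.5×(427−313) = 8090 J.
Q = ΔU + W = nCpΔT = 13500 J.
State after step 1: P = 1610 kPa, V = 12.5 L, T = 427 K.
Step 2 — Isothermal: T stays 427 K; PV = const ⇒ V₂ = 4.53 L, P₂ = 4460 kPa.
ΔU = 0 (ideal gas, T constant).
W = nRT ln(V₂/V₁) = 5.69×8.314×427×ln(0.362) = -20500 J.
Q = ΔU + W = -20500 J.
Net over both steps: W = -15100 J, Q = -7040 J, ΔU = 8090 J.

-7040 J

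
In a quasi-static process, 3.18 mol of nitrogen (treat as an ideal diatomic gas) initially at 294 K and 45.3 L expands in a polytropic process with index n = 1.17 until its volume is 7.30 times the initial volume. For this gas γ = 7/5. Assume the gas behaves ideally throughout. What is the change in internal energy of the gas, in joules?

-5570 J

P₁ = nRT₁/V₁ = 3.18×8.314×294/45.3 = 172 kPa.
Polytropic n=1.17: T₂ = T₁(V₁/V₂)^(n−1) = 294×(0.137)^0.17 = 210 K; P₂ = P₁(V₁/V₂)^n = 16.8 kPa.
For an ideal gas ΔU = nCvΔT with Cv = (5/2)R = 20.8 J/(mol·K).
ΔU = 3.18×20.8×(210−294) = -5570 J.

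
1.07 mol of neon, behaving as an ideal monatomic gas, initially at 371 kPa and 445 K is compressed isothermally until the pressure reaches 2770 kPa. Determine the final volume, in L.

1.43 L

V₁ = nRT₁/P₁ = 1.07×8.314×445/371 = 10.7 L.
Isothermal: T stays 445 K; PV = const ⇒ V₂ = 1.43 L, P₂ = 2770 kPa.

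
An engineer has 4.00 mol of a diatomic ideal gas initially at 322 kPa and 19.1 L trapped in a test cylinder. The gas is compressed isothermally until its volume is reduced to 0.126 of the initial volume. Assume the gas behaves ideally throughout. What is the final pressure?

T₁ = P₁V₁/(nR) = 322×19.1/(4.00×8.314) = 185 K.
Isothermal: T stays 185 K; PV = const ⇒ V₂ = 2.41 L, P₂ = 2560 kPa.

2560 kPa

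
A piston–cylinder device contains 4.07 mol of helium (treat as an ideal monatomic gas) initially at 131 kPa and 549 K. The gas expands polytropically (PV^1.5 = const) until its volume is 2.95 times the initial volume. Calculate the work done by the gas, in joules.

V₁ = nRT₁/P₁ = 4.07×8.314×549/131 = 142 L.
Polytropic n=1.5: T₂ = T₁(V₁/V₂)^(n−1) = 549×(0.339)^0.50 = 320 K; P₂ = P₁(V₁/V₂)^n = 25.9 kPa.
W = (P₁V₁−P₂V₂)/(n−1) = (131×142−25.9×418)/0.50 = 15500 J.

15500 J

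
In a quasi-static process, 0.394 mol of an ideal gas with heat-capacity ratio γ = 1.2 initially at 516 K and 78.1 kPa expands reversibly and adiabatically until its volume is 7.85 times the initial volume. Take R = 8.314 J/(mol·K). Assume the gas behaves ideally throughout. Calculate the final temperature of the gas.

342 K

V₁ = nRT₁/P₁ = 0.394×8.314×516/78.1 = 21.6 L.
Adiabatic: TV^(γ−1) = const ⇒ T₂ = 516×(0.127)^0.200 = 342 K; PV^γ = const ⇒ P₂ = 6.59 kPa.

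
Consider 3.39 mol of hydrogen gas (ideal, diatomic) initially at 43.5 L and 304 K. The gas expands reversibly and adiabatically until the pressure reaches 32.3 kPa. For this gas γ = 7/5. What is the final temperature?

P₁ = nRT₁/V₁ = 3.39×8.314×304/43.5 = 197 kPa.
Adiabatic: T₂/T₁ = (P₂/P₁)^((γ−1)/γ) ⇒ T₂ = 304×(0.164)^0.286 = 181 K; V₂ = 158 L.

181 K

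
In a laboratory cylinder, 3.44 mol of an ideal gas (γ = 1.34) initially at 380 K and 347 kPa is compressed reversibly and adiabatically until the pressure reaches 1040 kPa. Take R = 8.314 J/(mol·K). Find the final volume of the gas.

13.8 L

V₁ = nRT₁/P₁ = 3.44×8.314×380/347 = 31.3 L.
Adiabatic: T₂/T₁ = (P₂/P₁)^((γ−1)/γ) ⇒ T₂ = 380×(3.00)^0.254 = 502 K; V₂ = 13.8 L.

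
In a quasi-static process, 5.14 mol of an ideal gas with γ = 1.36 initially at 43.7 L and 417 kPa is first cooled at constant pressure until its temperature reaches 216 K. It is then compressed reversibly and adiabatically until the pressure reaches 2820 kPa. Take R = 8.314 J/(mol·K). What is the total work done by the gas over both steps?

-25900 J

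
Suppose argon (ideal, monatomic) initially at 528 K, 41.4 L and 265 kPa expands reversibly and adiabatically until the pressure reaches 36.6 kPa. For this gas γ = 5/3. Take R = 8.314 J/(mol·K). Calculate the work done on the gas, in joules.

-9000 J

n = P₁V₁/(RT₁) = 265×41.4/(8.314×528) = 2.50 mol.
Adiabatic: T₂/T₁ = (P₂/P₁)^((γ−1)/γ) ⇒ T₂ = 528×(0.138)^0.400 = 239 K; V₂ = 136 L.
ΔU = nCvΔT = 2.50×12.5×(239−528) = -9000 J.
Q = 0 for an adiabatic process, so W = −ΔU = 9000 J.
Work done on the gas = −W_by = -9000 J.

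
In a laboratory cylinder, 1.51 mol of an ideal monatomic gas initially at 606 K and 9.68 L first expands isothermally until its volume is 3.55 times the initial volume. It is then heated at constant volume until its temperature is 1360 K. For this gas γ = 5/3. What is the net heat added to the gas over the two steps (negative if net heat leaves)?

23800 J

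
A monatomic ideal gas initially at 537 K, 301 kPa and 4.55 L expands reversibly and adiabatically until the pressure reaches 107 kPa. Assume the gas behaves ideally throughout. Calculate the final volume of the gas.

Adiabatic: T₂/T₁ = (P₂/P₁)^((γ−1)/γ) ⇒ T₂ = 537×(0.355)^0.400 = 355 K; V₂ = 8.46 L.

8.46 L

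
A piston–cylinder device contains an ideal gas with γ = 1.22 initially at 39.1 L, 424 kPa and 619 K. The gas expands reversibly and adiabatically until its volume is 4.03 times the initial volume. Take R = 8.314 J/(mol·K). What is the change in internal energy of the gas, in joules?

n = P₁V₁/(RT₁) = 424×39.1/(8.314×619) = 3.22 mol.
Adiabatic: TV^(γ−1) = const ⇒ T₂ = 619×(0.248)^0.220 = 456 K; PV^γ = const ⇒ P₂ = 77.4 kPa.
For an ideal gas ΔU = nCvΔT with Cv = R/(γ−1) = 37.8 J/(mol·K).
ΔU = 3.22×37.8×(456−619) = -19900 J.

-19900 J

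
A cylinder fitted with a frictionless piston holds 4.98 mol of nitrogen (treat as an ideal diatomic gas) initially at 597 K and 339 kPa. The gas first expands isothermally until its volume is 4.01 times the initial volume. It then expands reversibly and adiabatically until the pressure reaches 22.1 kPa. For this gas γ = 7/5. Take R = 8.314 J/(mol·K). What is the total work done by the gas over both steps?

V₁ = nRT₁/P₁ = 4.98×8.314×597/339 = 72.9 L.
Step 1 — Isothermal: T stays 597 K; PV = const ⇒ V₂ = 292 L, P₂ = 84.5 kPa.
ΔU = 0 (ideal gas, T constant).
W = nRT ln(V₂/V₁) = 4.98×8.314×597×ln(4.01) = 34300 J.
Q = ΔU + W = 34300 J.
State after step 1: P = 84.5 kPa, V = 292 L, T = 597 K.
Step 2 — Adiabatic: T₂/T₁ = (P₂/P₁)^((γ−1)/γ) ⇒ T₂ = 597×(0.261)^0.286 = 407 K; V₂ = 762 L.
ΔU = nCvΔT = 4.98×20.8×(407−597) = -19700 J.
Q = 0 for an adiabatic process, so W = −ΔU = 19700 J.
Net over both steps: W = 54000 J, Q = 34300 J, ΔU = -19700 J.

54000 J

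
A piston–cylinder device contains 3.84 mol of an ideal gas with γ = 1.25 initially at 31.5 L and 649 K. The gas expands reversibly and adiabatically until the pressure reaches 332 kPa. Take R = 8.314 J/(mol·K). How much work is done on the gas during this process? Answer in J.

P₁ = nRT₁/V₁ = 3.84×8.314×649/31.5 = 658 kPa.
Adiabatic: T₂/T₁ = (P₂/P₁)^((γ−1)/γ) ⇒ T₂ = 649×(0.505)^0.200 = 566 K; V₂ = 54.4 L.
ΔU = nCvΔT = 3.84×33.3×(566−649) = -10600 J.
Q = 0 for an adiabatic process, so W = −ΔU = 10600 J.
Work done on the gas = −W_by = -10600 J.

-10600 J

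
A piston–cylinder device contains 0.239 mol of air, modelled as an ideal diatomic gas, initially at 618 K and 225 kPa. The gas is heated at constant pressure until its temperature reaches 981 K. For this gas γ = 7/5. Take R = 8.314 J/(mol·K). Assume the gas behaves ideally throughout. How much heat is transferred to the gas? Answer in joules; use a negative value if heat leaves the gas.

V₁ = nRT₁/P₁ = 0.239×8.314×618/225 = 5.46 L.
Isobaric: P stays 225 kPa; V/T = const ⇒ T₂ = 981 K, V₂ = 8.66 L.
W = PΔV = 225×(8.66−5.46) kPa·L = 721 J.
ΔU = nCvΔT = 0.239×20.8×(981−618) = 1800 J.
Q = ΔU + W = nCpΔT = 2520 J.

2520 J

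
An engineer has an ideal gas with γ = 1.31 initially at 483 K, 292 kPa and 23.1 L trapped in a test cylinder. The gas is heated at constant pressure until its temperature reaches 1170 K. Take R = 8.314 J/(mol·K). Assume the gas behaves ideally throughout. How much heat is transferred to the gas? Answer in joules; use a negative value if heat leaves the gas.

n = P₁V₁/(RT₁) = 292×23.1/(8.314×483) = 1.68 mol.
Isobaric: P stays 292 kPa; V/T = const ⇒ T₂ = 1170 K, V₂ = 56.0 L.
W = PΔV = 292×(56.0−23.1) kPa·L = 9590 J.
ΔU = nCvΔT = 1.68×26.8×(1170−483) = 30900 J.
Q = ΔU + W = nCpΔT = 40500 J.

40500 J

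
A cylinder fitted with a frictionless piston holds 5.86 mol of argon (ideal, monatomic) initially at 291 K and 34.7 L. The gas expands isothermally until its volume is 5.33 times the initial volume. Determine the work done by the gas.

23700 J

P₁ = nRT₁/V₁ = 5.86×8.314×291/34.7 = 409 kPa.
Isothermal: T stays 291 K; PV = const ⇒ V₂ = 185 L, P₂ = 76.7 kPa.
W = nRT ln(V₂/V₁) = 5.86×8.314×291×ln(5.33) = 23700 J.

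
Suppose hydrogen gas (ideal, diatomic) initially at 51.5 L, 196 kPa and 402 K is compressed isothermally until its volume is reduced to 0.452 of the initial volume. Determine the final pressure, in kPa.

434 kPa

Isothermal: T stays 402 K; PV = const ⇒ V₂ = 23.3 L, P₂ = 434 kPa.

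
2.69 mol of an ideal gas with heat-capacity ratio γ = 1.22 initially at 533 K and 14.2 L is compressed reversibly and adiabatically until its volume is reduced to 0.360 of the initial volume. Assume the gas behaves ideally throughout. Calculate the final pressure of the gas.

2920 kPa

P₁ = nRT₁/V₁ = 2.69×8.314×533/14.2 = 839 kPa.
Adiabatic: TV^(γ−1) = const ⇒ T₂ = 533×(2.78)^0.220 = 667 K; PV^γ = const ⇒ P₂ = 2920 kPa.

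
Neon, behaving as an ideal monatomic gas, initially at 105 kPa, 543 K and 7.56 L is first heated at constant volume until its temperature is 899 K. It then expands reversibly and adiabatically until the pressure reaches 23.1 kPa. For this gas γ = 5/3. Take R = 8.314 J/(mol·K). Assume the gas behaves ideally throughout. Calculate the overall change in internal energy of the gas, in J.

-311 J

n = P₁V₁/(RT₁) = 105×7.56/(8.314×543) = 0.176 mol.
Step 1 — Isochoric: V stays 7.56 L; P/T = const ⇒ T₂ = 899 K, P₂ = 174 kPa.
W = 0 (no volume change).
ΔU = nCvΔT = 0.176×12.5×(899−543) = 781 J.
Q = ΔU = 781 J.
State after step 1: P = 174 kPa, V = 7.56 L, T = 899 K.
Step 2 — Adiabatic: T₂/T₁ = (P₂/P₁)^((γ−1)/γ) ⇒ T₂ = 899×(0.133)^0.400 = 401 K; V₂ = 25.4 L.
ΔU = nCvΔT = 0.176×12.5×(401−899) = -1090 J.
Q = 0 for an adiabatic process, so W = −ΔU = 1090 J.
Net over both steps: W = 1090 J, Q = 781 J, ΔU = -311 J.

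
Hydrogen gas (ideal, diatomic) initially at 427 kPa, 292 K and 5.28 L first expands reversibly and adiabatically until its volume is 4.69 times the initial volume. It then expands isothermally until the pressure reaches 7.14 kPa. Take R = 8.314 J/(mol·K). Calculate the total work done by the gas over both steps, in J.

n = P₁V₁/(RT₁) = 427×5.28/(8.314×292) = 0.929 mol.
Step 1 — Adiabatic: TV^(γ−1) = const ⇒ T₂ = 292×(0.213)^0.400 = 157 K; PV^γ = const ⇒ P₂ = 49.1 kPa.
ΔU = nCvΔT = 0.929×20.8×(157−292) = -2600 J.
Q = 0 for an adiabatic process, so W = −ΔU = 2600 J.
State after step 1: P = 49.1 kPa, V = 24.8 L, T = 157 K.
Step 2 — Isothermal: T stays 157 K; PV = const ⇒ V₂ = 170 L, P₂ = 7.14 kPa.
ΔU = 0 (ideal gas, T constant).
W = nRT ln(V₂/V₁) = 0.929×8.314×157×ln(6.87) = 2340 J.
Q = ΔU + W = 2340 J.
Net over both steps: W = 4940 J, Q = 2340 J, ΔU = -2600 J.

4940 J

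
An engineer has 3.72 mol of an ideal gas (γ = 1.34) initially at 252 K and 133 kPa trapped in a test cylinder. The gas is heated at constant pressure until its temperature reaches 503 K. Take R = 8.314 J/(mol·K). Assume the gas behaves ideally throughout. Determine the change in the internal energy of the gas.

V₁ = nRT₁/P₁ = 3.72×8.314×252/133 = 58.6 L.
Isobaric: P stays 133 kPa; V/T = const ⇒ T₂ = 503 K, V₂ = 117 L.
For an ideal gas ΔU = nCvΔT with Cv = R/(γ−1) = 24.5 J/(mol·K).
ΔU = 3.72×24.5×(503−252) = 22800 J.

22800 J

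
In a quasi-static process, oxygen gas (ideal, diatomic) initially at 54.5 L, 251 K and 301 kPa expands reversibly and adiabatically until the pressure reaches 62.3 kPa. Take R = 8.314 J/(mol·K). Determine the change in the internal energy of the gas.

n = P₁V₁/(RT₁) = 301×54.5/(8.314×251) = 7.86 mol.
Adiabatic: T₂/T₁ = (P₂/P₁)^((γ−1)/γ) ⇒ T₂ = 251×(0.207)^0.286 = 160 K; V₂ = 168 L.
For an ideal gas ΔU = nCvΔT with Cv = (5/2)R = 20.8 J/(mol·K).
ΔU = 7.86×20.8×(160−251) = -14900 J.

-14900 J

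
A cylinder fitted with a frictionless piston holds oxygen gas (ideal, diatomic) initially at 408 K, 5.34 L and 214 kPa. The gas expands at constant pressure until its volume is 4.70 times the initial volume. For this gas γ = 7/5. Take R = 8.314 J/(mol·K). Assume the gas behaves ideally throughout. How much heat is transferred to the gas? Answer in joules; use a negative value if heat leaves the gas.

n = P₁V₁/(RT₁) = 214×5.34/(8.314×408) = 0.337 mol.
Isobaric: P stays 214 kPa; V/T = const ⇒ T₂ = 1920 K, V₂ = 25.1 L.
W = PΔV = 214×(25.1−5.34) kPa·L = 4230 J.
ΔU = nCvΔT = 0.337×20.8×(1920−408) = 10600 J.
Q = ΔU + W = nCpΔT = 14800 J.

14800 J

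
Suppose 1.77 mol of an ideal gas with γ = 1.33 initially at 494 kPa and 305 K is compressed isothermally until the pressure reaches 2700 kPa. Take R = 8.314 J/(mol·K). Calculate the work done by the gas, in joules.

V₁ = nRT₁/P₁ = 1.77×8.314×305/494 = 9.09 L.
Isothermal: T stays 305 K; PV = const ⇒ V₂ = 1.66 L, P₂ = 2700 kPa.
W = nRT ln(V₂/V₁) = 1.77×8.314×305×ln(0.183) = -7620 J.

-7620 J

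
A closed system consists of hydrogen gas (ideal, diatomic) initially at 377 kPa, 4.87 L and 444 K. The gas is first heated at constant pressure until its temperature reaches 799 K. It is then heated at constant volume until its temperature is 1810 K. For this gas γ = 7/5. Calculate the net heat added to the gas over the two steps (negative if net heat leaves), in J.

n = P₁V₁/(RT₁) = 377×4.87/(8.314×444) = 0.497 mol.
Step 1 — Isobaric: P stays 377 kPa; V/T = const ⇒ T₂ = 799 K, V₂ = 8.76 L.
W = PΔV = 377×(8.76−4.87) kPa·L = 1470 J.
ΔU = nCvΔT = 0.497×20.8×(799−444) = 3670 J.
Q = ΔU + W = nCpΔT = 5140 J.
State after step 1: P = 377 kPa, V = 8.76 L, T = 799 K.
Step 2 — Isochoric: V stays 8.76 L; P/T = const ⇒ T₂ = 1810 K, P₂ = 854 kPa.
W = 0 (no volume change).
ΔU = nCvΔT = 0.497×20.8×(1810−799) = 10500 J.
Q = ΔU = 10500 J.
Net over both steps: W = 1470 J, Q = 15600 J, ΔU = 14100 J.

15600 J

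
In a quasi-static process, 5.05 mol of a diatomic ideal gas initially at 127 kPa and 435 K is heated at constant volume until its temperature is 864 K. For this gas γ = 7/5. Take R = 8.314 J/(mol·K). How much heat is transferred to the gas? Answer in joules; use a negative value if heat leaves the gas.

45000 J

V₁ = nRT₁/P₁ = 5.05×8.314×435/127 = 144 L.
Isochoric: V stays 144 L; P/T = const ⇒ T₂ = 864 K, P₂ = 252 kPa.
W = 0 (no volume change).
ΔU = nCvΔT = 5.05×20.8×(864−435) = 45000 J.
Q = ΔU = 45000 J.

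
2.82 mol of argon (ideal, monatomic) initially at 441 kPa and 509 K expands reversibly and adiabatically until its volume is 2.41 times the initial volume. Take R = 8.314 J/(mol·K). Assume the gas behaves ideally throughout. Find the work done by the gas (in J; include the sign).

7940 J

V₁ = nRT₁/P₁ = 2.82×8.314×509/441 = 27.1 L.
Adiabatic: TV^(γ−1) = const ⇒ T₂ = 509×(0.415)^0.667 = 283 K; PV^γ = const ⇒ P₂ = 102 kPa.
ΔU = nCvΔT = 2.82×12.5×(283−509) = -7940 J.
Q = 0 for an adiabatic process, so W = −ΔU = 7940 J.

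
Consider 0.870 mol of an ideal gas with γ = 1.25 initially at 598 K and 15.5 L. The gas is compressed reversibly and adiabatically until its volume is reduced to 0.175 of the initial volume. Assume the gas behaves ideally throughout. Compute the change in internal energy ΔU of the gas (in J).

P₁ = nRT₁/V₁ = 0.870×8.314×598/15.5 = 279 kPa.
Adiabatic: TV^(γ−1) = const ⇒ T₂ = 598×(5.71)^0.250 = 925 K; PV^γ = const ⇒ P₂ = 2470 kPa.
For an ideal gas ΔU = nCvΔT with Cv = R/(γ−1) = 33.3 J/(mol·K).
ΔU = 0.870×33.3×(925−598) = 9450 J.

9450 J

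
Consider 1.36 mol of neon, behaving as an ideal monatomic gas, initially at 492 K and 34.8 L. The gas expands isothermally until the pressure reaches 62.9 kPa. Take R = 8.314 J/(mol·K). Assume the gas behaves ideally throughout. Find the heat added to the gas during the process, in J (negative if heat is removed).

5190 J

P₁ = nRT₁/V₁ = 1.36×8.314×492/34.8 = 160 kPa.
Isothermal: T stays 492 K; PV = const ⇒ V₂ = 88.4 L, P₂ = 62.9 kPa.
ΔU = 0 (ideal gas, T constant).
W = nRT ln(V₂/V₁) = 1.36×8.314×492×ln(2.54) = 5190 J.
Q = ΔU + W = 5190 J.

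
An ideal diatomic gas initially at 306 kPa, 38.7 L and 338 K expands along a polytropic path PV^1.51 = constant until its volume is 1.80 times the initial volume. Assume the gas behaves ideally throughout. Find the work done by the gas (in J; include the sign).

n = P₁V₁/(RT₁) = 306×38.7/(8.314×338) = 4.21 mol.
Polytropic n=1.51: T₂ = T₁(V₁/V₂)^(n−1) = 338×(0.556)^0.51 = 250 K; P₂ = P₁(V₁/V₂)^n = 126 kPa.
W = (P₁V₁−P₂V₂)/(n−1) = (306×38.7−126×69.7)/0.51 = 6010 J.

6010 J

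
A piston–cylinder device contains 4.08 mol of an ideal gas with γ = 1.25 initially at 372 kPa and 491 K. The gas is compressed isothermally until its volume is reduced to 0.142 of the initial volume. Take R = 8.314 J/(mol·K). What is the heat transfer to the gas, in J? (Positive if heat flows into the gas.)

-32500 J

V₁ = nRT₁/P₁ = 4.08×8.314×491/372 = 44.8 L.
Isothermal: T stays 491 K; PV = const ⇒ V₂ = 6.36 L, P₂ = 2620 kPa.
ΔU = 0 (ideal gas, T constant).
W = nRT ln(V₂/V₁) = 4.08×8.314×491×ln(0.142) = -32500 J.
Q = ΔU + W = -32500 J.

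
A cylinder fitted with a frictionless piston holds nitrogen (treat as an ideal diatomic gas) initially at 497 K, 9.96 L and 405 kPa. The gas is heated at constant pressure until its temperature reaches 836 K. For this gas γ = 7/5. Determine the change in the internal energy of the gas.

n = P₁V₁/(RT₁) = 405×9.96/(8.314×497) = 0.976 mol.
Isobaric: P stays 405 kPa; V/T = const ⇒ T₂ = 836 K, V₂ = 16.8 L.
For an ideal gas ΔU = nCvΔT with Cv = (5/2)R = 20.8 J/(mol·K).
ΔU = 0.976×20.8×(836−497) = 6880 J.

6880 J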